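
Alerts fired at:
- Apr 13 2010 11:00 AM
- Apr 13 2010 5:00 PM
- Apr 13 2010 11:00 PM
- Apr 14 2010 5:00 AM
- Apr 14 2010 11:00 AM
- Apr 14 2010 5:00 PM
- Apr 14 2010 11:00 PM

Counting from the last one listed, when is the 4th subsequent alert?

Spacing: 6, 6, 6, 6, 6, 6 h — constant 6 h.
Apr 14 2010 11:00 PM + 6 h = Apr 15 2010 5:00 AM.
Apr 15 2010 5:00 AM + 6 h = Apr 15 2010 11:00 AM.
Apr 15 2010 11:00 AM + 6 h = Apr 15 2010 5:00 PM.
Apr 15 2010 5:00 PM + 6 h = Apr 15 2010 11:00 PM.

Apr 15 2010 11:00 PM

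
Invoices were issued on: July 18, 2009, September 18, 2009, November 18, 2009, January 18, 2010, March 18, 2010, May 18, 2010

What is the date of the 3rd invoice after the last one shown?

Gaps: 62, 61, 61, 59, 61 days — not constant. Every event is on the 18th of the month.
Pattern: the 18th of every 2 months.
July 2010: July 18, 2010.
September 2010: September 18, 2010.
Next: November 2010 → November 18, 2010.

November 18, 2010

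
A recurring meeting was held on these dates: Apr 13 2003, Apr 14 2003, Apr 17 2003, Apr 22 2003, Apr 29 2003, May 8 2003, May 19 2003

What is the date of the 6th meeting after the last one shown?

Sep 4 2003

Intervals are 1, 3, 5, 7, 9, 11 days — an arithmetic progression with common difference 2.
Next gap: 13 days. May 19 2003 + 13 days = Jun 1 2003.
Next gap: 15 days. Jun 1 2003 + 15 days = Jun 16 2003.
Next gap: 17 days. Jun 16 2003 + 17 days = Jul 3 2003.
Next gap: 19 days. Jul 3 2003 + 19 days = Jul 22 2003.
Next gap: 21 days. Jul 22 2003 + 21 days = Aug 12 2003.
Next gap: 23 days. Aug 12 2003 + 23 days = Sep 4 2003.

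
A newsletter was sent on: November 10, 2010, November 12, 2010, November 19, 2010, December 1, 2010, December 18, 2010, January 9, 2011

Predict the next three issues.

February 5, 2011; March 9, 2011; April 15, 2011

Intervals are 2, 7, 12, 17, 22 days — an arithmetic progression with common difference 5.
Next gap: 27 days. January 9, 2011 + 27 days = February 5, 2011.
Next gap: 32 days. February 5, 2011 + 32 days = March 9, 2011.
Next gap: 37 days. March 9, 2011 + 37 days = April 15, 2011.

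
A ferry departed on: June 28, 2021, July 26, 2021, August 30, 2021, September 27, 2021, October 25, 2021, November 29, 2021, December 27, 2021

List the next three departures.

All Mondays; the gaps (28, 35, 28, 28, 35, 28) vary with month length.
This is the last Monday of each month.
January 2022 ends with Monday January 31, 2022.
February 2022 ends with Monday February 28, 2022.
Last Monday of March 2022: March 28, 2022.

January 31, 2022; February 28, 2022; March 28, 2022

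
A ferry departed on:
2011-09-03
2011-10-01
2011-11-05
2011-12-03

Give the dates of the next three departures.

All dates are Saturdays, 28, 35, 28 days apart.
Specifically, the 1st Saturday of each month.
January 2012 — 1st Saturday is 2012-01-07.
1st Saturday of February 2012: 2012-02-04.
March 2012 — 1st Saturday is 2012-03-03.

2012-01-07, 2012-02-04, 2012-03-03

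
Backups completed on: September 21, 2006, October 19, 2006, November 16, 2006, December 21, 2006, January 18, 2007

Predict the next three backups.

All dates are Thursdays, 28, 28, 35, 28 days apart.
Specifically, the 3rd Thursday of each month.
February 2007 — 3rd Thursday is February 15, 2007.
3rd Thursday of March 2007: March 15, 2007.
April 2007 — 3rd Thursday is April 19, 2007.

February 15, 2007; March 15, 2007; April 19, 2007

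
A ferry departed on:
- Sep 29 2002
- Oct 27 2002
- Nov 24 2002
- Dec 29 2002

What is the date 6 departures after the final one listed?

Jun 29 2003

Every date is a Sunday; gaps 28, 28, 35 days.
Each is the last Sunday of its month (at least one falls on the 29th or later, ruling out '4th Sunday').
January 2003 ends with Sunday Jan 26 2003.
Last Sunday of February 2003: Feb 23 2003.
Last Sunday of March 2003: Mar 30 2003.
Last Sunday of April 2003: Apr 27 2003.
May 2003 ends with Sunday May 25 2003.
June 2003 ends with Sunday Jun 29 2003.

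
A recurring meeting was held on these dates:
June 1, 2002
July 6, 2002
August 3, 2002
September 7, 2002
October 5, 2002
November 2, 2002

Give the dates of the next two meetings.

These are Saturdays at 28- or 35-day spacing (35, 28, 35, 28, 28).
The pattern: 1st Saturday of the month.
1st Saturday of December 2002: December 7, 2002.
January 2003 — 1st Saturday is January 4, 2003.

December 7, 2002; January 4, 2003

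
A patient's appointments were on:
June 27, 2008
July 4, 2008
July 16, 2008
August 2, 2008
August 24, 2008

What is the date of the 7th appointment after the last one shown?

June 14, 2009

Intervals are 7, 12, 17, 22 days — an arithmetic progression with common difference 5.
Next gap: 27 days. August 24, 2008 + 27 days = September 20, 2008.
Next gap: 32 days. September 20, 2008 + 32 days = October 22, 2008.
Next gap: 37 days. October 22, 2008 + 37 days = November 28, 2008.
Next gap: 42 days. November 28, 2008 + 42 days = January 9, 2009.
Next gap: 47 days. January 9, 2009 + 47 days = February 25, 2009.
Next gap: 52 days. February 25, 2009 + 52 days = April 18, 2009.
Next gap: 57 days. April 18, 2009 + 57 days = June 14, 2009.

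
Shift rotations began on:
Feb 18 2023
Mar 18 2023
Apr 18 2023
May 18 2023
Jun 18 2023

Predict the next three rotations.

Gaps: 28, 31, 30, 31 days — not constant. Every event is on the 18th of the month.
Pattern: the 18th of each month.
July 2023: Jul 18 2023.
Next: August 2023 → Aug 18 2023.
September 2023: Sep 18 2023.

Jul 18 2023, Aug 18 2023, Sep 18 2023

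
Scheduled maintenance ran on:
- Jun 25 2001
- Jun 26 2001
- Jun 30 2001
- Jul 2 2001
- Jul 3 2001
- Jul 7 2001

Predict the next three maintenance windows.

Jul 9 2001, Jul 10 2001, Jul 14 2001

Every event lands on a Monday or Tuesday or Saturday (gaps cycle 1, 4, 2, 1, 4).
So the schedule is: every Monday, Tuesday and Saturday.
Next Monday: Jul 9 2001.
Next Tuesday: Jul 10 2001.
The following Saturday is Jul 14 2001.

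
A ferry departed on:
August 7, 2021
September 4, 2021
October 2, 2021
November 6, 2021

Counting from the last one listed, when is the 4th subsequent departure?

March 5, 2022

These are Saturdays at 28- or 35-day spacing (28, 28, 35).
The pattern: 1st Saturday of the month.
December 2021 — 1st Saturday is December 4, 2021.
1st Saturday of January 2022: January 1, 2022.
1st Saturday of February 2022: February 5, 2022.
1st Saturday of March 2022: March 5, 2022.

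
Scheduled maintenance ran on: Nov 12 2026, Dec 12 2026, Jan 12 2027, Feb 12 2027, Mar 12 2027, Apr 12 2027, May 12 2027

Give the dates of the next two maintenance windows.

The day-of-month is always 12 (30, 31, 31, 28, 31, 30 days between events).
So this recurs on the 12th of each month.
June 2027: Jun 12 2027.
Next: July 2027 → Jul 12 2027.

Jun 12 2027, Jul 12 2027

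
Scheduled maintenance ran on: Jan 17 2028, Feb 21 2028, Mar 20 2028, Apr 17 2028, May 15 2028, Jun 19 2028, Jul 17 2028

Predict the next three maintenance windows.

These are Mondays at 28- or 35-day spacing (35, 28, 28, 28, 35, 28).
The pattern: 3rd Monday of the month.
August 2028 — 3rd Monday is Aug 21 2028.
September 2028 — 3rd Monday is Sep 18 2028.
October 2028 — 3rd Monday is Oct 16 2028.

Aug 21 2028, Sep 18 2028, Oct 16 2028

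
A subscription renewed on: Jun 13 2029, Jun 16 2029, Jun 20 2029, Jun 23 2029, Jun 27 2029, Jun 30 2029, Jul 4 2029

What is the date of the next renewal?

Jul 7 2029

Gaps: 3, 4, 3, 4, 3, 4 days — not constant, but cyclic with period 2.
The events fall on every Wednesday and Saturday.
The following Saturday is Jul 7 2029.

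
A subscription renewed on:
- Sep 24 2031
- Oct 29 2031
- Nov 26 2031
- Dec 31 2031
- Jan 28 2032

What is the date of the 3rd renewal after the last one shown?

Apr 28 2032

All Wednesdays; the gaps (35, 28, 35, 28) vary with month length.
This is the last Wednesday of each month.
Last Wednesday of February 2032: Feb 25 2032.
Last Wednesday of March 2032: Mar 31 2032.
April 2032 ends with Wednesday Apr 28 2032.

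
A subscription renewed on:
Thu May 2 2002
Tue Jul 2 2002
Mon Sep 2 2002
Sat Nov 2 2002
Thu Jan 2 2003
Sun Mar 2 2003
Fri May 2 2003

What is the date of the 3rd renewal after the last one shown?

Each date is the 2nd; the gaps (61, 62, 61, 61, 59, 61) track the month lengths.
The rule is the 2nd of every 2 months.
Next: July 2003 → Wed Jul 2 2003.
September 2003: Tue Sep 2 2003.
Next: November 2003 → Sun Nov 2 2003.

Sun Nov 2 2003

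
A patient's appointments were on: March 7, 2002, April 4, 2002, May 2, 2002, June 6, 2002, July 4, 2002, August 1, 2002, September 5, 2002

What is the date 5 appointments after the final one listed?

February 6, 2003

Gaps: 28, 28, 35, 28, 28, 35 days — a mix of 28 and 35. Every date is a Thursday.
Each is the 1st Thursday of its month.
1st Thursday of October 2002: October 3, 2002.
November 2002 — 1st Thursday is November 7, 2002.
December 2002 — 1st Thursday is December 5, 2002.
January 2003 — 1st Thursday is January 2, 2003.
February 2003 — 1st Thursday is February 6, 2003.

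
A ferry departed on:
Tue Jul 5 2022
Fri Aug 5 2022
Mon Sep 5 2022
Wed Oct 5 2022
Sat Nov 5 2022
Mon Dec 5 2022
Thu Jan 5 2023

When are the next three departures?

Sun Feb 5 2023, Sun Mar 5 2023, Wed Apr 5 2023

Gaps: 31, 31, 30, 31, 30, 31 days — not constant. Every event is on the 5th of the month.
Pattern: the 5th of each month.
February 2023: Sun Feb 5 2023.
Next: March 2023 → Sun Mar 5 2023.
April 2023: Wed Apr 5 2023.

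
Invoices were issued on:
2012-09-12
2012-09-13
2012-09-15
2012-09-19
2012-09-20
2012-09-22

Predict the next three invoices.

2012-09-26, 2012-09-27, 2012-09-29

Gaps: 1, 2, 4, 1, 2 days — not constant, but cyclic with period 3.
The events fall on every Wednesday, Thursday and Saturday.
The following Wednesday is 2012-09-26.
The following Thursday is 2012-09-27.
The following Saturday is 2012-09-29.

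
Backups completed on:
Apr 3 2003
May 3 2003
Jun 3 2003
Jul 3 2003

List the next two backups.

Each date is the 3rd; the gaps (30, 31, 30) track the month lengths.
The rule is the 3rd of each month.
August 2003: Aug 3 2003.
September 2003: Sep 3 2003.

Aug 3 2003, Sep 3 2003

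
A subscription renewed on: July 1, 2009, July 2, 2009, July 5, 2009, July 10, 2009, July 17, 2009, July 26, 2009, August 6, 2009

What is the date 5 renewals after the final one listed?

Gaps: 1, 3, 5, 7, 9, 11 days — each gap is 2 larger than the previous one.
Next gap: 13 days. August 6, 2009 + 13 days = August 19, 2009.
Next gap: 15 days. August 19, 2009 + 15 days = September 3, 2009.
Next gap: 17 days. September 3, 2009 + 17 days = September 20, 2009.
Next gap: 19 days. September 20, 2009 + 19 days = October 9, 2009.
Next gap: 21 days. October 9, 2009 + 21 days = October 30, 2009.

October 30, 2009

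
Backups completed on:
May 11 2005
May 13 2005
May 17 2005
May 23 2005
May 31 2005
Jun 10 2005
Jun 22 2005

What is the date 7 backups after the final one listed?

The spacing grows by 2 each time: 2, 4, 6, 8, 10, 12 days.
Next gap: 14 days. Jun 22 2005 + 14 days = Jul 6 2005.
Next gap: 16 days. Jul 6 2005 + 16 days = Jul 22 2005.
Next gap: 18 days. Jul 22 2005 + 18 days = Aug 9 2005.
Next gap: 20 days. Aug 9 2005 + 20 days = Aug 29 2005.
Next gap: 22 days. Aug 29 2005 + 22 days = Sep 20 2005.
Next gap: 24 days. Sep 20 2005 + 24 days = Oct 14 2005.
Next gap: 26 days. Oct 14 2005 + 26 days = Nov 9 2005.

Nov 9 2005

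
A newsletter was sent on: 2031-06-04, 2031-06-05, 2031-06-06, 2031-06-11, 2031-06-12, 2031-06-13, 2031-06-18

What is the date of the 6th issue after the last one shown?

2031-07-02

The gap pattern 1, 1, 5, 1, 1, 5 repeats every 3 events.
These are the Wednesdays, Thursdays and Fridays of each week.
Next Thursday: 2031-06-19.
The following Friday is 2031-06-20.
Next Wednesday: 2031-06-25.
Next Thursday: 2031-06-26.
The following Friday is 2031-06-27.
Next Wednesday: 2031-07-02.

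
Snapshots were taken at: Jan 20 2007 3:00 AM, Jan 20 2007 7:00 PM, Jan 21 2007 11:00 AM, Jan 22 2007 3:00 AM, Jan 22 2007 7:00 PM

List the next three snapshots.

Jan 23 2007 11:00 AM, Jan 24 2007 3:00 AM, Jan 24 2007 7:00 PM

Spacing: 16, 16, 16, 16 h — constant 16 h.
Jan 22 2007 7:00 PM + 16 h = Jan 23 2007 11:00 AM.
Jan 23 2007 11:00 AM + 16 h = Jan 24 2007 3:00 AM.
Jan 24 2007 3:00 AM + 16 h = Jan 24 2007 7:00 PM.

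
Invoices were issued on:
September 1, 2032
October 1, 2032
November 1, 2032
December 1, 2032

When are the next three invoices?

The day-of-month is always 1 (30, 31, 30 days between events).
So this recurs on the 1st of each month.
Next: January 2033 → January 1, 2033.
February 2033: February 1, 2033.
Next: March 2033 → March 1, 2033.

January 1, 2033; February 1, 2033; March 1, 2033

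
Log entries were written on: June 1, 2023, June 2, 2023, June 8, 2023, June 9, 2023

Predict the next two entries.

Gaps: 1, 6, 1 days — not constant, but cyclic with period 2.
The events fall on every Thursday and Friday.
The following Thursday is June 15, 2023.
The following Friday is June 16, 2023.

June 15, 2023; June 16, 2023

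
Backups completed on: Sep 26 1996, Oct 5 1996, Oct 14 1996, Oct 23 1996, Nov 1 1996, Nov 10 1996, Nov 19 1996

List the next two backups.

Every event comes 9 days after the last (9, 9, 9, 9, 9, 9).
Nov 19 1996 + 9 days = Nov 28 1996.
Nov 28 1996 + 9 days = Dec 7 1996.

Nov 28 1996, Dec 7 1996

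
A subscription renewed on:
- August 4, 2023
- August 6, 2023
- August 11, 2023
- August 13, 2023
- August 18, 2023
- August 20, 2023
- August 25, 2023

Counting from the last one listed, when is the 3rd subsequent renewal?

The gap pattern 2, 5, 2, 5, 2, 5 repeats every 2 events.
These are the Fridays and Sundays of each week.
The following Sunday is August 27, 2023.
The following Friday is September 1, 2023.
The following Sunday is September 3, 2023.

September 3, 2023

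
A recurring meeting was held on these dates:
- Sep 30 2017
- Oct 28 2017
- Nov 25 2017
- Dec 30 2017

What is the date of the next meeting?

Jan 27 2018

These are Saturdays with 28, 28, 35-day gaps.
Each is the final Saturday of its month — Sep 30 2017 is past the 28th, so '4th Saturday' doesn't fit.
Last Saturday of January 2018: Jan 27 2018.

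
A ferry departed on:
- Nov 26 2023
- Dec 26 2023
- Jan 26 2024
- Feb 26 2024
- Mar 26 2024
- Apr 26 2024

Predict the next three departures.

May 26 2024, Jun 26 2024, Jul 26 2024

Gaps: 30, 31, 31, 29, 31 days — not constant. Every event is on the 26th of the month.
Pattern: the 26th of each month.
May 2024: May 26 2024.
Next: June 2024 → Jun 26 2024.
Next: July 2024 → Jul 26 2024.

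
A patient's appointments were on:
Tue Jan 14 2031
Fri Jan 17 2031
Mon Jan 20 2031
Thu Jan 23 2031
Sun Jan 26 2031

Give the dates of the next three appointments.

Wed Jan 29 2031, Sat Feb 1 2031, Tue Feb 4 2031

Gaps between consecutive events: 3, 3, 3, 3 days — a constant 3-day interval.
Sun Jan 26 2031 + 3 days = Wed Jan 29 2031.
Wed Jan 29 2031 + 3 days = Sat Feb 1 2031.
Sat Feb 1 2031 + 3 days = Tue Feb 4 2031.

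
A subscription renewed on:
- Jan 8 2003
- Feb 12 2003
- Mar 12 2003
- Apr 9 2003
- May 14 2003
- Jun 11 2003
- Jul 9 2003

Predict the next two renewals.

Gaps: 35, 28, 28, 35, 28, 28 days — a mix of 28 and 35. Every date is a Wednesday.
Each is the 2nd Wednesday of its month.
August 2003 — 2nd Wednesday is Aug 13 2003.
2nd Wednesday of September 2003: Sep 10 2003.

Aug 13 2003, Sep 10 2003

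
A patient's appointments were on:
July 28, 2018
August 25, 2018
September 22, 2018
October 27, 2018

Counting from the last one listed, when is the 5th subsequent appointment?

These are Saturdays at 28- or 35-day spacing (28, 28, 35).
The pattern: 4th Saturday of the month.
November 2018 — 4th Saturday is November 24, 2018.
4th Saturday of December 2018: December 22, 2018.
January 2019 — 4th Saturday is January 26, 2019.
February 2019 — 4th Saturday is February 23, 2019.
4th Saturday of March 2019: March 23, 2019.

March 23, 2019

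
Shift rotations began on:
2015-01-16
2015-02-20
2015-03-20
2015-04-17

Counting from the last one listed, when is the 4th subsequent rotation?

All dates are Fridays, 35, 28, 28 days apart.
Specifically, the 3rd Friday of each month.
3rd Friday of May 2015: 2015-05-15.
3rd Friday of June 2015: 2015-06-19.
July 2015 — 3rd Friday is 2015-07-17.
August 2015 — 3rd Friday is 2015-08-21.

2015-08-21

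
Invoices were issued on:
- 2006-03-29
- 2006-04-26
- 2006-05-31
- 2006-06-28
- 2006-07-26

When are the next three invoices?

2006-08-30, 2006-09-27, 2006-10-25

These are Wednesdays with 28, 35, 28, 28-day gaps.
Each is the final Wednesday of its month — 2006-03-29 is past the 28th, so '4th Wednesday' doesn't fit.
Last Wednesday of August 2006: 2006-08-30.
September 2006 ends with Wednesday 2006-09-27.
October 2006 ends with Wednesday 2006-10-25.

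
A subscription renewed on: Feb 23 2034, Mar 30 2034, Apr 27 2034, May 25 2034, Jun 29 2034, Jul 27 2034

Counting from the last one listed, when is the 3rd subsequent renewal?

Oct 26 2034

These are Thursdays with 35, 28, 28, 35, 28-day gaps.
Each is the final Thursday of its month — Mar 30 2034 is past the 28th, so '4th Thursday' doesn't fit.
August 2034 ends with Thursday Aug 31 2034.
Last Thursday of September 2034: Sep 28 2034.
Last Thursday of October 2034: Oct 26 2034.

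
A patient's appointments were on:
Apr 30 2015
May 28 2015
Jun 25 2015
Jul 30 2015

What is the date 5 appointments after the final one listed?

Dec 31 2015

All Thursdays; the gaps (28, 28, 35) vary with month length.
This is the last Thursday of each month.
August 2015 ends with Thursday Aug 27 2015.
September 2015 ends with Thursday Sep 24 2015.
October 2015 ends with Thursday Oct 29 2015.
Last Thursday of November 2015: Nov 26 2015.
Last Thursday of December 2015: Dec 31 2015.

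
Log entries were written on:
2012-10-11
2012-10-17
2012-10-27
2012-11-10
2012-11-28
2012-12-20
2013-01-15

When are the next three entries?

Gaps: 6, 10, 14, 18, 22, 26 days — each gap is 4 larger than the previous one.
Next gap: 30 days. 2013-01-15 + 30 days = 2013-02-14.
Next gap: 34 days. 2013-02-14 + 34 days = 2013-03-20.
Next gap: 38 days. 2013-03-20 + 38 days = 2013-04-27.

2013-02-14, 2013-03-20, 2013-04-27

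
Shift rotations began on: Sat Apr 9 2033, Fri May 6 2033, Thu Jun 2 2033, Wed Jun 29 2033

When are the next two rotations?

Tue Jul 26 2033, Mon Aug 22 2033

Gaps between consecutive events: 27, 27, 27 days — a constant 27-day interval.
Wed Jun 29 2033 + 27 days = Tue Jul 26 2033.
Tue Jul 26 2033 + 27 days = Mon Aug 22 2033.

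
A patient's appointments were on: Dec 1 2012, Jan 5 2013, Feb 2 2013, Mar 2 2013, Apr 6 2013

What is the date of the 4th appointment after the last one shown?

Aug 3 2013

These are Saturdays at 28- or 35-day spacing (35, 28, 28, 35).
The pattern: 1st Saturday of the month.
1st Saturday of May 2013: May 4 2013.
1st Saturday of June 2013: Jun 1 2013.
July 2013 — 1st Saturday is Jul 6 2013.
August 2013 — 1st Saturday is Aug 3 2013.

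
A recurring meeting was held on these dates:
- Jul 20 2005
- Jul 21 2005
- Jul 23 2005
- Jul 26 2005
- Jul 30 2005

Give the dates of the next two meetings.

Gaps: 1, 2, 3, 4 days — each gap is 1 larger than the previous one.
Next gap: 5 days. Jul 30 2005 + 5 days = Aug 4 2005.
Next gap: 6 days. Aug 4 2005 + 6 days = Aug 10 2005.

Aug 4 2005, Aug 10 2005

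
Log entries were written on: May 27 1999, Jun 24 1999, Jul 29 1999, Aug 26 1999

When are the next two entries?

Sep 30 1999, Oct 28 1999

These are Thursdays with 28, 35, 28-day gaps.
Each is the final Thursday of its month — Jul 29 1999 is past the 28th, so '4th Thursday' doesn't fit.
Last Thursday of September 1999: Sep 30 1999.
October 1999 ends with Thursday Oct 28 1999.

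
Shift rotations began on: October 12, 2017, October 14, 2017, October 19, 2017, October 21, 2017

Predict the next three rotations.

Gaps: 2, 5, 2 days — not constant, but cyclic with period 2.
The events fall on every Thursday and Saturday.
The following Thursday is October 26, 2017.
Next Saturday: October 28, 2017.
Next Thursday: November 2, 2017.

October 26, 2017; October 28, 2017; November 2, 2017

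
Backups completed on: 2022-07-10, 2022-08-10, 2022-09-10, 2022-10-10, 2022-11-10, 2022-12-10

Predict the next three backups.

2023-01-10, 2023-02-10, 2023-03-10

Each date is the 10th; the gaps (31, 31, 30, 31, 30) track the month lengths.
The rule is the 10th of each month.
January 2023: 2023-01-10.
February 2023: 2023-02-10.
March 2023: 2023-03-10.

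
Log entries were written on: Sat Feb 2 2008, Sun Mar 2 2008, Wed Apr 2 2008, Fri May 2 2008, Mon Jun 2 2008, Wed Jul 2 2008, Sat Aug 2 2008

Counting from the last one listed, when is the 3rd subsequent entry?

Gaps: 29, 31, 30, 31, 30, 31 days — not constant. Every event is on the 2nd of the month.
Pattern: the 2nd of each month.
Next: September 2008 → Tue Sep 2 2008.
Next: October 2008 → Thu Oct 2 2008.
November 2008: Sun Nov 2 2008.

Sun Nov 2 2008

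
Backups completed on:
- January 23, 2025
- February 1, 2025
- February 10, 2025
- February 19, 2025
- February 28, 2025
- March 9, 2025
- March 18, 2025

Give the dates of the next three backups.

Every event comes 9 days after the last (9, 9, 9, 9, 9, 9).
March 18, 2025 + 9 days = March 27, 2025.
March 27, 2025 + 9 days = April 5, 2025.
April 5, 2025 + 9 days = April 14, 2025.

March 27, 2025; April 5, 2025; April 14, 2025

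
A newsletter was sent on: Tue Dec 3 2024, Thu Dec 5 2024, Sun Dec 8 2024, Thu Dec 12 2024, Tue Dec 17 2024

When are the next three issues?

Intervals are 2, 3, 4, 5 days — an arithmetic progression with common difference 1.
Next gap: 6 days. Tue Dec 17 2024 + 6 days = Mon Dec 23 2024.
Next gap: 7 days. Mon Dec 23 2024 + 7 days = Mon Dec 30 2024.
Next gap: 8 days. Mon Dec 30 2024 + 8 days = Tue Jan 7 2025.

Mon Dec 23 2024, Mon Dec 30 2024, Tue Jan 7 2025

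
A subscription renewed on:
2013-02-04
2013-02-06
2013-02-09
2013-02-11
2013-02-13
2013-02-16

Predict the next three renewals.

The gap pattern 2, 3, 2, 2, 3 repeats every 3 events.
These are the Mondays, Wednesdays and Saturdays of each week.
Next Monday: 2013-02-18.
Next Wednesday: 2013-02-20.
Next Saturday: 2013-02-23.

2013-02-18, 2013-02-20, 2013-02-23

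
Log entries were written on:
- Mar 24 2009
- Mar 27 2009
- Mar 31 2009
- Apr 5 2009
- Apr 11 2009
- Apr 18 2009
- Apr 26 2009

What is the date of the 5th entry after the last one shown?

The spacing grows by 1 each time: 3, 4, 5, 6, 7, 8 days.
Next gap: 9 days. Apr 26 2009 + 9 days = May 5 2009.
Next gap: 10 days. May 5 2009 + 10 days = May 15 2009.
Next gap: 11 days. May 15 2009 + 11 days = May 26 2009.
Next gap: 12 days. May 26 2009 + 12 days = Jun 7 2009.
Next gap: 13 days. Jun 7 2009 + 13 days = Jun 20 2009.

Jun 20 2009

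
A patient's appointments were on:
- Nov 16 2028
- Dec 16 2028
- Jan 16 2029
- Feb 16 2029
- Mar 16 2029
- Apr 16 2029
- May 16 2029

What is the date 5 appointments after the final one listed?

Oct 16 2029

Gaps: 30, 31, 31, 28, 31, 30 days — not constant. Every event is on the 16th of the month.
Pattern: the 16th of each month.
Next: June 2029 → Jun 16 2029.
Next: July 2029 → Jul 16 2029.
Next: August 2029 → Aug 16 2029.
September 2029: Sep 16 2029.
October 2029: Oct 16 2029.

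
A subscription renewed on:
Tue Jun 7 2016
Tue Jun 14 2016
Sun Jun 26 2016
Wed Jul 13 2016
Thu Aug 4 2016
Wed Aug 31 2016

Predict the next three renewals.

Gaps: 7, 12, 17, 22, 27 days — each gap is 5 larger than the previous one.
Next gap: 32 days. Wed Aug 31 2016 + 32 days = Sun Oct 2 2016.
Next gap: 37 days. Sun Oct 2 2016 + 37 days = Tue Nov 8 2016.
Next gap: 42 days. Tue Nov 8 2016 + 42 days = Tue Dec 20 2016.

Sun Oct 2 2016, Tue Nov 8 2016, Tue Dec 20 2016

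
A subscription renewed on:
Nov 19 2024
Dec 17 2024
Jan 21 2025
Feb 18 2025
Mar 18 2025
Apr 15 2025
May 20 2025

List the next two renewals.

Gaps: 28, 35, 28, 28, 28, 35 days — a mix of 28 and 35. Every date is a Tuesday.
Each is the 3rd Tuesday of its month.
3rd Tuesday of June 2025: Jun 17 2025.
3rd Tuesday of July 2025: Jul 15 2025.

Jun 17 2025, Jul 15 2025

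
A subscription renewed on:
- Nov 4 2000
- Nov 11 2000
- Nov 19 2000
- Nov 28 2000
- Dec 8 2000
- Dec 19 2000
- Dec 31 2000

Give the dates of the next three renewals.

Jan 13 2001, Jan 27 2001, Feb 11 2001

Intervals are 7, 8, 9, 10, 11, 12 days — an arithmetic progression with common difference 1.
Next gap: 13 days. Dec 31 2000 + 13 days = Jan 13 2001.
Next gap: 14 days. Jan 13 2001 + 14 days = Jan 27 2001.
Next gap: 15 days. Jan 27 2001 + 15 days = Feb 11 2001.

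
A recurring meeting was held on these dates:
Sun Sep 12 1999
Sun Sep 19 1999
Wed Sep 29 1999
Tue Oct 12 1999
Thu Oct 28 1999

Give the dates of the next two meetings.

Gaps: 7, 10, 13, 16 days — each gap is 3 larger than the previous one.
Next gap: 19 days. Thu Oct 28 1999 + 19 days = Tue Nov 16 1999.
Next gap: 22 days. Tue Nov 16 1999 + 22 days = Wed Dec 8 1999.

Tue Nov 16 1999, Wed Dec 8 1999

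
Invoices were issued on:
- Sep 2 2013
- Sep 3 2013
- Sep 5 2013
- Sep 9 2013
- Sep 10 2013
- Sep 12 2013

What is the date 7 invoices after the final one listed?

Sep 30 2013

Gaps: 1, 2, 4, 1, 2 days — not constant, but cyclic with period 3.
The events fall on every Monday, Tuesday and Thursday.
The following Monday is Sep 16 2013.
The following Tuesday is Sep 17 2013.
The following Thursday is Sep 19 2013.
Next Monday: Sep 23 2013.
Next Tuesday: Sep 24 2013.
Next Thursday: Sep 26 2013.
Next Monday: Sep 30 2013.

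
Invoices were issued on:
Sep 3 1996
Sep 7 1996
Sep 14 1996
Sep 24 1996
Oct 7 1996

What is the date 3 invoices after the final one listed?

Dec 3 1996

The spacing grows by 3 each time: 4, 7, 10, 13 days.
Next gap: 16 days. Oct 7 1996 + 16 days = Oct 23 1996.
Next gap: 19 days. Oct 23 1996 + 19 days = Nov 11 1996.
Next gap: 22 days. Nov 11 1996 + 22 days = Dec 3 1996.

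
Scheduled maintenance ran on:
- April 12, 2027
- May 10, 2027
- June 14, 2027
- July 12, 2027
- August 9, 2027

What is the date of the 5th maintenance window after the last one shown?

January 10, 2028

Gaps: 28, 35, 28, 28 days — a mix of 28 and 35. Every date is a Monday.
Each is the 2nd Monday of its month.
September 2027 — 2nd Monday is September 13, 2027.
October 2027 — 2nd Monday is October 11, 2027.
November 2027 — 2nd Monday is November 8, 2027.
2nd Monday of December 2027: December 13, 2027.
January 2028 — 2nd Monday is January 10, 2028.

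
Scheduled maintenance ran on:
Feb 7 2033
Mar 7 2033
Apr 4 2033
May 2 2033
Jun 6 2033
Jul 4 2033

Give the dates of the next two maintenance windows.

Aug 1 2033, Sep 5 2033

These are Mondays at 28- or 35-day spacing (28, 28, 28, 35, 28).
The pattern: 1st Monday of the month.
1st Monday of August 2033: Aug 1 2033.
1st Monday of September 2033: Sep 5 2033.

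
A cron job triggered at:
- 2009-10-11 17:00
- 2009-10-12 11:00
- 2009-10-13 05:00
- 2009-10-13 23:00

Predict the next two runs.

Spacing: 18, 18, 18 h — constant 18 h.
2009-10-13 23:00 + 18 h = 2009-10-14 17:00.
2009-10-14 17:00 + 18 h = 2009-10-15 11:00.

2009-10-14 17:00, 2009-10-15 11:00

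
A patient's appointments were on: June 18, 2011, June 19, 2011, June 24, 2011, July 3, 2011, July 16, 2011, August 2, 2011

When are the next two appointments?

The spacing grows by 4 each time: 1, 5, 9, 13, 17 days.
Next gap: 21 days. August 2, 2011 + 21 days = August 23, 2011.
Next gap: 25 days. August 23, 2011 + 25 days = September 17, 2011.

August 23, 2011; September 17, 2011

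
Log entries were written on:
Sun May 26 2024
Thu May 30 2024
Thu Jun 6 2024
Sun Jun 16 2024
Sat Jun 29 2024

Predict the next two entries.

Mon Jul 15 2024, Sat Aug 3 2024

The spacing grows by 3 each time: 4, 7, 10, 13 days.
Next gap: 16 days. Sat Jun 29 2024 + 16 days = Mon Jul 15 2024.
Next gap: 19 days. Mon Jul 15 2024 + 19 days = Sat Aug 3 2024.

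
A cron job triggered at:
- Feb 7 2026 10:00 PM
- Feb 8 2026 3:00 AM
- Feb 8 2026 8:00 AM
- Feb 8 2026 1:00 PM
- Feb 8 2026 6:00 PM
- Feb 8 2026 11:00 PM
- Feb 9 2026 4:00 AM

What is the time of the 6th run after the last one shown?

The interval is a steady 5 hours (5, 5, 5, 5, 5, 5).
Feb 9 2026 4:00 AM + 5 h = Feb 9 2026 9:00 AM.
Feb 9 2026 9:00 AM + 5 h = Feb 9 2026 2:00 PM.
Feb 9 2026 2:00 PM + 5 h = Feb 9 2026 7:00 PM.
Feb 9 2026 7:00 PM + 5 h = Feb 10 2026 12:00 AM.
Feb 10 2026 12:00 AM + 5 h = Feb 10 2026 5:00 AM.
Feb 10 2026 5:00 AM + 5 h = Feb 10 2026 10:00 AM.

Feb 10 2026 10:00 AM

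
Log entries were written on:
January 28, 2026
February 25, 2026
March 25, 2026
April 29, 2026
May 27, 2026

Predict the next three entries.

June 24, 2026; July 29, 2026; August 26, 2026

All Wednesdays; the gaps (28, 28, 35, 28) vary with month length.
This is the last Wednesday of each month.
Last Wednesday of June 2026: June 24, 2026.
Last Wednesday of July 2026: July 29, 2026.
August 2026 ends with Wednesday August 26, 2026.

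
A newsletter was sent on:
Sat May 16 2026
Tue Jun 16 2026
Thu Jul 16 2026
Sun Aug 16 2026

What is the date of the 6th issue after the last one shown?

Tue Feb 16 2027

Each date is the 16th; the gaps (31, 30, 31) track the month lengths.
The rule is the 16th of each month.
September 2026: Wed Sep 16 2026.
Next: October 2026 → Fri Oct 16 2026.
November 2026: Mon Nov 16 2026.
December 2026: Wed Dec 16 2026.
January 2027: Sat Jan 16 2027.
February 2027: Tue Feb 16 2027.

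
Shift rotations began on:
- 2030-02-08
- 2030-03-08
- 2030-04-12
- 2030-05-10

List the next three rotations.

All dates are Fridays, 28, 35, 28 days apart.
Specifically, the 2nd Friday of each month.
2nd Friday of June 2030: 2030-06-14.
July 2030 — 2nd Friday is 2030-07-12.
August 2030 — 2nd Friday is 2030-08-09.

2030-06-14, 2030-07-12, 2030-08-09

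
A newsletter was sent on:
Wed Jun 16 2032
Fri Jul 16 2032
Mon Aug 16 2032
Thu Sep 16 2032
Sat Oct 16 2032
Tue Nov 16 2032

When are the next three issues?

Each date is the 16th; the gaps (30, 31, 31, 30, 31) track the month lengths.
The rule is the 16th of each month.
Next: December 2032 → Thu Dec 16 2032.
Next: January 2033 → Sun Jan 16 2033.
Next: February 2033 → Wed Feb 16 2033.

Thu Dec 16 2032, Sun Jan 16 2033, Wed Feb 16 2033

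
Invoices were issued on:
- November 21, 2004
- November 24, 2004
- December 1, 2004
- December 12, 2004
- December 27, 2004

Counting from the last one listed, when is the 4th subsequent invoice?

The spacing grows by 4 each time: 3, 7, 11, 15 days.
Next gap: 19 days. December 27, 2004 + 19 days = January 15, 2005.
Next gap: 23 days. January 15, 2005 + 23 days = February 7, 2005.
Next gap: 27 days. February 7, 2005 + 27 days = March 6, 2005.
Next gap: 31 days. March 6, 2005 + 31 days = April 6, 2005.

April 6, 2005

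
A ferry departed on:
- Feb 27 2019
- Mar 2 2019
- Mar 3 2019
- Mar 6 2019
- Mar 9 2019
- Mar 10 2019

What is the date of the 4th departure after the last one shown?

The gap pattern 3, 1, 3, 3, 1 repeats every 3 events.
These are the Wednesdays, Saturdays and Sundays of each week.
The following Wednesday is Mar 13 2019.
The following Saturday is Mar 16 2019.
The following Sunday is Mar 17 2019.
The following Wednesday is Mar 20 2019.

Mar 20 2019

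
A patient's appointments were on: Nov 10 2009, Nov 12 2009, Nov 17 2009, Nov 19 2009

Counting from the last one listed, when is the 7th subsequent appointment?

Dec 15 2009

Every event lands on a Tuesday or Thursday (gaps cycle 2, 5, 2).
So the schedule is: every Tuesday and Thursday.
Next Tuesday: Nov 24 2009.
The following Thursday is Nov 26 2009.
The following Tuesday is Dec 1 2009.
The following Thursday is Dec 3 2009.
The following Tuesday is Dec 8 2009.
The following Thursday is Dec 10 2009.
Next Tuesday: Dec 15 2009.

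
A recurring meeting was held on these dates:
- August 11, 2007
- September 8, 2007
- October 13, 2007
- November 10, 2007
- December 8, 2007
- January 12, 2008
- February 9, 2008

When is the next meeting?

Gaps: 28, 35, 28, 28, 35, 28 days — a mix of 28 and 35. Every date is a Saturday.
Each is the 2nd Saturday of its month.
March 2008 — 2nd Saturday is March 8, 2008.

March 8, 2008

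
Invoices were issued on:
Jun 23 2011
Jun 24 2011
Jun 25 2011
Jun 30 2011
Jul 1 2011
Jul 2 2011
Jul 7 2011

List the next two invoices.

Gaps: 1, 1, 5, 1, 1, 5 days — not constant, but cyclic with period 3.
The events fall on every Thursday, Friday and Saturday.
Next Friday: Jul 8 2011.
The following Saturday is Jul 9 2011.

Jul 8 2011, Jul 9 2011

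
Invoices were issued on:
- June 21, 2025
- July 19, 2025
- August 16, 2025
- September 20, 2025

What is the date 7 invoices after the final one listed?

April 18, 2026

These are Saturdays at 28- or 35-day spacing (28, 28, 35).
The pattern: 3rd Saturday of the month.
October 2025 — 3rd Saturday is October 18, 2025.
3rd Saturday of November 2025: November 15, 2025.
3rd Saturday of December 2025: December 20, 2025.
January 2026 — 3rd Saturday is January 17, 2026.
3rd Saturday of February 2026: February 21, 2026.
March 2026 — 3rd Saturday is March 21, 2026.
April 2026 — 3rd Saturday is April 18, 2026.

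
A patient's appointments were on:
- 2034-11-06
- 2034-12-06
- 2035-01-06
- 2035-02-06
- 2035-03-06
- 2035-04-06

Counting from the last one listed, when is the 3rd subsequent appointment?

Each date is the 6th; the gaps (30, 31, 31, 28, 31) track the month lengths.
The rule is the 6th of each month.
May 2035: 2035-05-06.
June 2035: 2035-06-06.
July 2035: 2035-07-06.

2035-07-06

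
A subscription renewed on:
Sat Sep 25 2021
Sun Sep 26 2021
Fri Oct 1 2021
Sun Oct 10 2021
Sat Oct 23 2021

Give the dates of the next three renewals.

The spacing grows by 4 each time: 1, 5, 9, 13 days.
Next gap: 17 days. Sat Oct 23 2021 + 17 days = Tue Nov 9 2021.
Next gap: 21 days. Tue Nov 9 2021 + 21 days = Tue Nov 30 2021.
Next gap: 25 days. Tue Nov 30 2021 + 25 days = Sat Dec 25 2021.

Tue Nov 9 2021, Tue Nov 30 2021, Sat Dec 25 2021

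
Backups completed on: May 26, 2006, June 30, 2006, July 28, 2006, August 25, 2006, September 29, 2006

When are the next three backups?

These are Fridays with 35, 28, 28, 35-day gaps.
Each is the final Friday of its month — June 30, 2006 is past the 28th, so '4th Friday' doesn't fit.
Last Friday of October 2006: October 27, 2006.
November 2006 ends with Friday November 24, 2006.
December 2006 ends with Friday December 29, 2006.

October 27, 2006; November 24, 2006; December 29, 2006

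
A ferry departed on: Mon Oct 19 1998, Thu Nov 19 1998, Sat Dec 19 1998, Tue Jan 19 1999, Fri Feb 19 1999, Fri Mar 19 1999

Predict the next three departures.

Mon Apr 19 1999, Wed May 19 1999, Sat Jun 19 1999

Gaps: 31, 30, 31, 31, 28 days — not constant. Every event is on the 19th of the month.
Pattern: the 19th of each month.
Next: April 1999 → Mon Apr 19 1999.
May 1999: Wed May 19 1999.
Next: June 1999 → Sat Jun 19 1999.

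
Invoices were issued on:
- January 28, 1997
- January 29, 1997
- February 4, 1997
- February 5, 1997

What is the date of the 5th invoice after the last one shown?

The gap pattern 1, 6, 1 repeats every 2 events.
These are the Tuesdays and Wednesdays of each week.
The following Tuesday is February 11, 1997.
Next Wednesday: February 12, 1997.
Next Tuesday: February 18, 1997.
Next Wednesday: February 19, 1997.
The following Tuesday is February 25, 1997.

February 25, 1997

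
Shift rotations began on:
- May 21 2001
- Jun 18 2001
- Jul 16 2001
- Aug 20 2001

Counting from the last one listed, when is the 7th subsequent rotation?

All dates are Mondays, 28, 28, 35 days apart.
Specifically, the 3rd Monday of each month.
3rd Monday of September 2001: Sep 17 2001.
3rd Monday of October 2001: Oct 15 2001.
3rd Monday of November 2001: Nov 19 2001.
December 2001 — 3rd Monday is Dec 17 2001.
3rd Monday of January 2002: Jan 21 2002.
February 2002 — 3rd Monday is Feb 18 2002.
3rd Monday of March 2002: Mar 18 2002.

Mar 18 2002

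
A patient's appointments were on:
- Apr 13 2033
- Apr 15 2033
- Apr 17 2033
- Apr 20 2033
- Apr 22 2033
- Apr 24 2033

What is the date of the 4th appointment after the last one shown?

Gaps: 2, 2, 3, 2, 2 days — not constant, but cyclic with period 3.
The events fall on every Wednesday, Friday and Sunday.
The following Wednesday is Apr 27 2033.
The following Friday is Apr 29 2033.
The following Sunday is May 1 2033.
Next Wednesday: May 4 2033.

May 4 2033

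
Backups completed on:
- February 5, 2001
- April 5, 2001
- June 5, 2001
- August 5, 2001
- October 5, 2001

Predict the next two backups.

December 5, 2001; February 5, 2002

Each date is the 5th; the gaps (59, 61, 61, 61) track the month lengths.
The rule is the 5th of every 2 months.
Next: December 2001 → December 5, 2001.
Next: February 2002 → February 5, 2002.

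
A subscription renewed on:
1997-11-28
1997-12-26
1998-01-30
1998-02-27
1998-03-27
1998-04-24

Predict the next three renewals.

Every date is a Friday; gaps 28, 35, 28, 28, 28 days.
Each is the last Friday of its month (at least one falls on the 29th or later, ruling out '4th Friday').
Last Friday of May 1998: 1998-05-29.
Last Friday of June 1998: 1998-06-26.
Last Friday of July 1998: 1998-07-31.

1998-05-29, 1998-06-26, 1998-07-31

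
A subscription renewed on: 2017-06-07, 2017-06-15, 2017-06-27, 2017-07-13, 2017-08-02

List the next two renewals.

2017-08-26, 2017-09-23

Intervals are 8, 12, 16, 20 days — an arithmetic progression with common difference 4.
Next gap: 24 days. 2017-08-02 + 24 days = 2017-08-26.
Next gap: 28 days. 2017-08-26 + 28 days = 2017-09-23.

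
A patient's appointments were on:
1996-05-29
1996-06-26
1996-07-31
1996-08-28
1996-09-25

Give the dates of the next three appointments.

1996-10-30, 1996-11-27, 1996-12-25

Every date is a Wednesday; gaps 28, 35, 28, 28 days.
Each is the last Wednesday of its month (at least one falls on the 29th or later, ruling out '4th Wednesday').
October 1996 ends with Wednesday 1996-10-30.
Last Wednesday of November 1996: 1996-11-27.
Last Wednesday of December 1996: 1996-12-25.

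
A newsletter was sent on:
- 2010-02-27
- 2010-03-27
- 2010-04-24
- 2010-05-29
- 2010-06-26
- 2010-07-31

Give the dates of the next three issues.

2010-08-28, 2010-09-25, 2010-10-30

All Saturdays; the gaps (28, 28, 35, 28, 35) vary with month length.
This is the last Saturday of each month.
Last Saturday of August 2010: 2010-08-28.
Last Saturday of September 2010: 2010-09-25.
October 2010 ends with Saturday 2010-10-30.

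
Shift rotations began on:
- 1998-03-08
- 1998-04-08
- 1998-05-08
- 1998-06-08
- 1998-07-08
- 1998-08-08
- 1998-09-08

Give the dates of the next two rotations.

Each date is the 8th; the gaps (31, 30, 31, 30, 31, 31) track the month lengths.
The rule is the 8th of each month.
Next: October 1998 → 1998-10-08.
Next: November 1998 → 1998-11-08.

1998-10-08, 1998-11-08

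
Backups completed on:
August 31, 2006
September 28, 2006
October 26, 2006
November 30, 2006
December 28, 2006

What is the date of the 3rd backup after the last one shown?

March 29, 2007

All Thursdays; the gaps (28, 28, 35, 28) vary with month length.
This is the last Thursday of each month.
Last Thursday of January 2007: January 25, 2007.
February 2007 ends with Thursday February 22, 2007.
Last Thursday of March 2007: March 29, 2007.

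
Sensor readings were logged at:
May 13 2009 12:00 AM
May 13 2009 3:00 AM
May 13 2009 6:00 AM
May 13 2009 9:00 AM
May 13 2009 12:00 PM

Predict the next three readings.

May 13 2009 3:00 PM, May 13 2009 6:00 PM, May 13 2009 9:00 PM

Gaps: 3, 3, 3, 3 hours — each event is 3 hours after the previous one.
May 13 2009 12:00 PM + 3 h = May 13 2009 3:00 PM.
May 13 2009 3:00 PM + 3 h = May 13 2009 6:00 PM.
May 13 2009 6:00 PM + 3 h = May 13 2009 9:00 PM.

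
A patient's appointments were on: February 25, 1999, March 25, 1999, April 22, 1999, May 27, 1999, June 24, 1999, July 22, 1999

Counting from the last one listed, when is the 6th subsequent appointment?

January 27, 2000

Gaps: 28, 28, 35, 28, 28 days — a mix of 28 and 35. Every date is a Thursday.
Each is the 4th Thursday of its month.
4th Thursday of August 1999: August 26, 1999.
4th Thursday of September 1999: September 23, 1999.
October 1999 — 4th Thursday is October 28, 1999.
November 1999 — 4th Thursday is November 25, 1999.
4th Thursday of December 1999: December 23, 1999.
January 2000 — 4th Thursday is January 27, 2000.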